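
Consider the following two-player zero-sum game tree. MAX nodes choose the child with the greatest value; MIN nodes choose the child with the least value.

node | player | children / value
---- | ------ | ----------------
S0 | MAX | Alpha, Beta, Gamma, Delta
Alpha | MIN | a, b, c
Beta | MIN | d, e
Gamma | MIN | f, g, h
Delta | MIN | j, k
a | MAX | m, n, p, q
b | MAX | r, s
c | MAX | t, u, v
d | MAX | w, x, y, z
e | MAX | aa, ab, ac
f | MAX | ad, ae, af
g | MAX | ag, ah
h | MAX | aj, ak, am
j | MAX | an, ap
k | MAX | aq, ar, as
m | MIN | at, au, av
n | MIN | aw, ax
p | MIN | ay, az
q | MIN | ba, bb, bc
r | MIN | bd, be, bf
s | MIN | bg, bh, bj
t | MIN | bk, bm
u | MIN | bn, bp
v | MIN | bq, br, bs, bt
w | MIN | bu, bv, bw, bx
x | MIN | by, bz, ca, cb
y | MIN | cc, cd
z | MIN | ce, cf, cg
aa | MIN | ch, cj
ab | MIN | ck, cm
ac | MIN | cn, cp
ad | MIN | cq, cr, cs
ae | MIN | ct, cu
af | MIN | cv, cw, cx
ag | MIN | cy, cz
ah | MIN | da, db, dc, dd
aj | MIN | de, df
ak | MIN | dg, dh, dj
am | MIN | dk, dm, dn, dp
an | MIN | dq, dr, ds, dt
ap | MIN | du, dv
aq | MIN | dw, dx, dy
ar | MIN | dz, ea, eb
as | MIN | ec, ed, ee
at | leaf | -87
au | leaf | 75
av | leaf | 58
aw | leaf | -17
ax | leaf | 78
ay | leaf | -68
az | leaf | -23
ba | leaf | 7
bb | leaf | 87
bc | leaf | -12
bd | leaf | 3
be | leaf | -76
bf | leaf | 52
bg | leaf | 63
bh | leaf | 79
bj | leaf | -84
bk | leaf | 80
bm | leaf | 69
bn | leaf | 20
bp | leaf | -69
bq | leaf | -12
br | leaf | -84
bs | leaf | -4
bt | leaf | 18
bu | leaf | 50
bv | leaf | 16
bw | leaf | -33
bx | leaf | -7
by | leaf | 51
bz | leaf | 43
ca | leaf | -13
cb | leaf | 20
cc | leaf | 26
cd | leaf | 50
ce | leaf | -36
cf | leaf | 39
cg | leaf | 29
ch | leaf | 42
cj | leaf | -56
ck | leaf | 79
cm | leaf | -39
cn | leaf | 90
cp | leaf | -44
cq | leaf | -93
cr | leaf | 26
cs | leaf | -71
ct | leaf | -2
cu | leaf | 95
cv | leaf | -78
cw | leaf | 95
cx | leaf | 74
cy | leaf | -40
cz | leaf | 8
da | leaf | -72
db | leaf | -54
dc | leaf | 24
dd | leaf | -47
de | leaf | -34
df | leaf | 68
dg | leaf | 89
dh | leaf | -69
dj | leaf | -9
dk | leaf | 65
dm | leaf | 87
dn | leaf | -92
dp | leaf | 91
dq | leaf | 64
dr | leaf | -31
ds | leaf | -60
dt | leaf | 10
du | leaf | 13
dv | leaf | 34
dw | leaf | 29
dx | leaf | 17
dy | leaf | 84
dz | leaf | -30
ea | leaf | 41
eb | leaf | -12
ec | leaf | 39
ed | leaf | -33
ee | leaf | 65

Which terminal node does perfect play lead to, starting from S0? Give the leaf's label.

du

m (MIN): min(-87, 75, 58) = -87
n (MIN): min(-17, 78) = -17
p (MIN): min(-68, -23) = -68
q (MIN): min(7, 87, -12) = -12
a (MAX): max(-87, -17, -68, -12) = -12
r (MIN): min(3, -76, 52) = -76
s (MIN): min(63, 79, -84) = -84
b (MAX): max(-76, -84) = -76
t (MIN): min(80, 69) = 69
u (MIN): min(20, -69) = -69
v (MIN): min(-12, -84, -4, 18) = -84
c (MAX): max(69, -69, -84) = 69
Alpha (MIN): min(-12, -76, 69) = -76
w (MIN): min(50, 16, -33, -7) = -33
x (MIN): min(51, 43, -13, 20) = -13
y (MIN): min(26, 50) = 26
z (MIN): min(-36, 39, 29) = -36
d (MAX): max(-33, -13, 26, -36) = 26
aa (MIN): min(42, -56) = -56
ab (MIN): min(79, -39) = -39
ac (MIN): min(90, -44) = -44
e (MAX): max(-56, -39, -44) = -39
Beta (MIN): min(26, -39) = -39
ad (MIN): min(-93, 26, -71) = -93
ae (MIN): min(-2, 95) = -2
af (MIN): min(-78, 95, 74) = -78
f (MAX): max(-93, -2, -78) = -2
ag (MIN): min(-40, 8) = -40
ah (MIN): min(-72, -54, 24, -47) = -72
g (MAX): max(-40, -72) = -40
aj (MIN): min(-34, 68) = -34
ak (MIN): min(89, -69, -9) = -69
am (MIN): min(65, 87, -92, 91) = -92
h (MAX): max(-34, -69, -92) = -34
Gamma (MIN): min(-2, -40, -34) = -40
an (MIN): min(64, -31, -60, 10) = -60
ap (MIN): min(13, 34) = 13
j (MAX): max(-60, 13) = 13
aq (MIN): min(29, 17, 84) = 17
ar (MIN): min(-30, 41, -12) = -30
as (MIN): min(39, -33, 65) = -33
k (MAX): max(17, -30, -33) = 17
Delta (MIN): min(13, 17) = 13
S0 (MAX): max(-76, -39, -40, 13) = 13
At S0, MAX picks Delta (highest: 13).
At Delta, MIN picks j (lowest: 13).
At j, MAX picks ap (highest: 13).
At ap, MIN picks du (lowest: 13).
Terminal value 13.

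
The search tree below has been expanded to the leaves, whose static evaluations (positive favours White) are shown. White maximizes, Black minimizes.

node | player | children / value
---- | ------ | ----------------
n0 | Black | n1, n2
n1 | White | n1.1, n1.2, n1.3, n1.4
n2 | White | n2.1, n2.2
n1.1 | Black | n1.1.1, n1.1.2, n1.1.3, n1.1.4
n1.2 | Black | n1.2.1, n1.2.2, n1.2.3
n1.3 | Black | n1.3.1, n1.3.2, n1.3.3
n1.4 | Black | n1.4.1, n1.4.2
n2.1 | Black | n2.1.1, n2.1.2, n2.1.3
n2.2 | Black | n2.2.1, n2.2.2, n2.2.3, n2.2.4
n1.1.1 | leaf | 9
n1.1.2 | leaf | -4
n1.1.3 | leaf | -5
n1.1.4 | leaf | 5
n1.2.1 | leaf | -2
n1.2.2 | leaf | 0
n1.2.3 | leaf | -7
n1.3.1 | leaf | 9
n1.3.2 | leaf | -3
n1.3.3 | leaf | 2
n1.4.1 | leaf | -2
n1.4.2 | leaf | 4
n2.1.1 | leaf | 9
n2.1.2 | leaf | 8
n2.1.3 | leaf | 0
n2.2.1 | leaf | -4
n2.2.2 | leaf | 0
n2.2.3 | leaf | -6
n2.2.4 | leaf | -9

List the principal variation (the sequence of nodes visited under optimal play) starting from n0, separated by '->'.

n1.1 (Black): min(9, -4, -5, 5) = -5
n1.2 (Black): min(-2, 0, -7) = -7
n1.3 (Black): min(9, -3, 2) = -3
n1.4 (Black): min(-2, 4) = -2
n1 (White): max(-5, -7, -3, -2) = -2
n2.1 (Black): min(9, 8, 0) = 0
n2.2 (Black): min(-4, 0, -6, -9) = -9
n2 (White): max(0, -9) = 0
n0 (Black): min(-2, 0) = -2
At n0, Black picks n1 (lowest: -2).
At n1, White picks n1.4 (highest: -2).
At n1.4, Black picks n1.4.1 (lowest: -2).
Terminal value -2.

n0 -> n1 -> n1.4 -> n1.4.1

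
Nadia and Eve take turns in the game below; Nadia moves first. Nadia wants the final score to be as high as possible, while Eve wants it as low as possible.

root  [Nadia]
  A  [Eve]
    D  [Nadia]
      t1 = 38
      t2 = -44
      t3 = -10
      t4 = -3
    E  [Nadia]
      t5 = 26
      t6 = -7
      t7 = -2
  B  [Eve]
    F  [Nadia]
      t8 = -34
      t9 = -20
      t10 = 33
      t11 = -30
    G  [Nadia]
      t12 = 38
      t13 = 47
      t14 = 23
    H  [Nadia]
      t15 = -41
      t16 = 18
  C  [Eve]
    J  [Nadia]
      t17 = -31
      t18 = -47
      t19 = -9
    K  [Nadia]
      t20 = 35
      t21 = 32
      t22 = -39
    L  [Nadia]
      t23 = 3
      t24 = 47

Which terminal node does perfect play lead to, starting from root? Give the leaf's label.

D (Nadia): max(38, -44, -10, -3) = 38
E (Nadia): max(26, -7, -2) = 26
A (Eve): min(38, 26) = 26
F (Nadia): max(-34, -20, 33, -30) = 33
G (Nadia): max(38, 47, 23) = 47
H (Nadia): max(-41, 18) = 18
B (Eve): min(33, 47, 18) = 18
J (Nadia): max(-31, -47, -9) = -9
K (Nadia): max(35, 32, -39) = 35
L (Nadia): max(3, 47) = 47
C (Eve): min(-9, 35, 47) = -9
root (Nadia): max(26, 18, -9) = 26
At root, Nadia picks A (highest: 26).
At A, Eve picks E (lowest: 26).
At E, Nadia picks t5 (highest: 26).
Terminal value 26.

t5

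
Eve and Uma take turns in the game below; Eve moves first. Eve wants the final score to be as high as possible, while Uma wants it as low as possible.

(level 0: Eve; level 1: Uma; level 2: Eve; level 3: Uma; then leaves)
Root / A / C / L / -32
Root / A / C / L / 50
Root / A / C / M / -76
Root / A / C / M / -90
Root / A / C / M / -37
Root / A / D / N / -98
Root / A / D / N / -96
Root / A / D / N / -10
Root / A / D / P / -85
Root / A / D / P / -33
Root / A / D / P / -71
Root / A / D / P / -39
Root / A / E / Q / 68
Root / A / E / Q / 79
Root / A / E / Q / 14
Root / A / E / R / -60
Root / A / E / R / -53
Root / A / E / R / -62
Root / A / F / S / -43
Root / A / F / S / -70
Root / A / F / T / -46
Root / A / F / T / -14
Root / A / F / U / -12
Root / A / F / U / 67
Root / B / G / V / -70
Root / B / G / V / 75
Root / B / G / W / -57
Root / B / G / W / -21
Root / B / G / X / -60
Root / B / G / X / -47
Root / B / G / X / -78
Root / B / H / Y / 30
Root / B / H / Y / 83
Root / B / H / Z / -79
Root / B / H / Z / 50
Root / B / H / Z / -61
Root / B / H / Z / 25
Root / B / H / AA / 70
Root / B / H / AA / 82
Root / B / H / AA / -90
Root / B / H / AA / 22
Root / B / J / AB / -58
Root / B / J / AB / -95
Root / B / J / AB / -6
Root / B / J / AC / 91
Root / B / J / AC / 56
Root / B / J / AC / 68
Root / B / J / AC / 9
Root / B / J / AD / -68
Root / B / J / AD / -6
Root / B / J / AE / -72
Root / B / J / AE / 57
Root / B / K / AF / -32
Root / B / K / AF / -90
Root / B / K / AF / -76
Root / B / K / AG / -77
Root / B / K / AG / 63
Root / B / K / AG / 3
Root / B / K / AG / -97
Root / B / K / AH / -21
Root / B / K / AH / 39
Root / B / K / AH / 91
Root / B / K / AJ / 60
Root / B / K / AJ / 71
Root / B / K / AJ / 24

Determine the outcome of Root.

L (Uma): min(-32, 50) = -32
M (Uma): min(-76, -90, -37) = -90
C (Eve): max(-32, -90) = -32
N (Uma): min(-98, -96, -10) = -98
P (Uma): min(-85, -33, -71, -39) = -85
D (Eve): max(-98, -85) = -85
Q (Uma): min(68, 79, 14) = 14
R (Uma): min(-60, -53, -62) = -62
E (Eve): max(14, -62) = 14
S (Uma): min(-43, -70) = -70
T (Uma): min(-46, -14) = -46
U (Uma): min(-12, 67) = -12
F (Eve): max(-70, -46, -12) = -12
A (Uma): min(-32, -85, 14, -12) = -85
V (Uma): min(-70, 75) = -70
W (Uma): min(-57, -21) = -57
X (Uma): min(-60, -47, -78) = -78
G (Eve): max(-70, -57, -78) = -57
Y (Uma): min(30, 83) = 30
Z (Uma): min(-79, 50, -61, 25) = -79
AA (Uma): min(70, 82, -90, 22) = -90
H (Eve): max(30, -79, -90) = 30
AB (Uma): min(-58, -95, -6) = -95
AC (Uma): min(91, 56, 68, 9) = 9
AD (Uma): min(-68, -6) = -68
AE (Uma): min(-72, 57) = -72
J (Eve): max(-95, 9, -68, -72) = 9
AF (Uma): min(-32, -90, -76) = -90
AG (Uma): min(-77, 63, 3, -97) = -97
AH (Uma): min(-21, 39, 91) = -21
AJ (Uma): min(60, 71, 24) = 24
K (Eve): max(-90, -97, -21, 24) = 24
B (Uma): min(-57, 30, 9, 24) = -57
Root (Eve): max(-85, -57) = -57

-57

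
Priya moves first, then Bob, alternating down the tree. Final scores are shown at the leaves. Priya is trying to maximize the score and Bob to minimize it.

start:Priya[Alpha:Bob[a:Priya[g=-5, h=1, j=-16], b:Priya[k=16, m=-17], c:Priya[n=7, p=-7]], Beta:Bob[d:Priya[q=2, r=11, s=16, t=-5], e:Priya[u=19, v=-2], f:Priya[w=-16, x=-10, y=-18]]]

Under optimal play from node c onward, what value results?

7

c (Priya): max(7, -7) = 7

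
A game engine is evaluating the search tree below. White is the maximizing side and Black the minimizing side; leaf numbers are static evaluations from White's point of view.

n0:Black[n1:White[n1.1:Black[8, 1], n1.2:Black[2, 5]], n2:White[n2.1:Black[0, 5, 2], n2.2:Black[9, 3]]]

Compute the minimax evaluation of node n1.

n1.1 (Black): min(8, 1) = 1
n1.2 (Black): min(2, 5) = 2
n1 (White): max(1, 2) = 2

2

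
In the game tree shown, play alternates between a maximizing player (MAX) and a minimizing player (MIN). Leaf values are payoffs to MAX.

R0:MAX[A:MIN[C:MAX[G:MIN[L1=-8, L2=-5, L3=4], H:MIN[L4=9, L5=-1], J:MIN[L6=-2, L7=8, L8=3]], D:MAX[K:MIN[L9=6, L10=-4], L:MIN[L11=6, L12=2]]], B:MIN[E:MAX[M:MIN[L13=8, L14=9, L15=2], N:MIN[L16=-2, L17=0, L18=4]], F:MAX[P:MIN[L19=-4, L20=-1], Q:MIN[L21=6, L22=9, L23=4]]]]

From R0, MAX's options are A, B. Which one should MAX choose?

B

G (MIN): min(-8, -5, 4) = -8
H (MIN): min(9, -1) = -1
J (MIN): min(-2, 8, 3) = -2
C (MAX): max(-8, -1, -2) = -1
K (MIN): min(6, -4) = -4
L (MIN): min(6, 2) = 2
D (MAX): max(-4, 2) = 2
A (MIN): min(-1, 2) = -1
M (MIN): min(8, 9, 2) = 2
N (MIN): min(-2, 0, 4) = -2
E (MAX): max(2, -2) = 2
P (MIN): min(-4, -1) = -4
Q (MIN): min(6, 9, 4) = 4
F (MAX): max(-4, 4) = 4
B (MIN): min(2, 4) = 2
R0 (MAX): max(-1, 2) = 2
MAX at R0 wants the highest of {A=-1, B=2}, so chooses B.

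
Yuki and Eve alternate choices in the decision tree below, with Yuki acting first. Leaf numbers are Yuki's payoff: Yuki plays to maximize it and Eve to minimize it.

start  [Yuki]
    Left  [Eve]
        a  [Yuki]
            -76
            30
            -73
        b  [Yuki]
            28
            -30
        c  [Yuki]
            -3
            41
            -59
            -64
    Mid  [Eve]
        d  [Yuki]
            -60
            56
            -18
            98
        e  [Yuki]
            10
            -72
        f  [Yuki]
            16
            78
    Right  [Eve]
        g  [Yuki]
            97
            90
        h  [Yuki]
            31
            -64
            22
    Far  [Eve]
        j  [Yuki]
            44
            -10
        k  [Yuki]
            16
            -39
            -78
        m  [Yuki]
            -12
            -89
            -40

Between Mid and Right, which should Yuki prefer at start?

Right

d (Yuki): max(-60, 56, -18, 98) = 98
e (Yuki): max(10, -72) = 10
f (Yuki): max(16, 78) = 78
Mid (Eve): min(98, 10, 78) = 10
g (Yuki): max(97, 90) = 97
h (Yuki): max(31, -64, 22) = 31
Right (Eve): min(97, 31) = 31
Yuki prefers the higher value; Mid=10, Right=31. Right is better since 31 > 10.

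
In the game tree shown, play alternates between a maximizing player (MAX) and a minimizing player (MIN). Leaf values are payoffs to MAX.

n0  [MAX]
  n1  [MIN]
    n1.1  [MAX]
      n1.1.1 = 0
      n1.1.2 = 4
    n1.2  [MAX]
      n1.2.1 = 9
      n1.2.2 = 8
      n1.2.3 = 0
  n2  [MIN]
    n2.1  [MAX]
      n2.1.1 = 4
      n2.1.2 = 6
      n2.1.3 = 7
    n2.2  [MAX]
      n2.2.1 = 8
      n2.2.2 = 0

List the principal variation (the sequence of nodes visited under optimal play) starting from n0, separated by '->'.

n0 -> n2 -> n2.1 -> n2.1.3

n1.1 (MAX): max(0, 4) = 4
n1.2 (MAX): max(9, 8, 0) = 9
n1 (MIN): min(4, 9) = 4
n2.1 (MAX): max(4, 6, 7) = 7
n2.2 (MAX): max(8, 0) = 8
n2 (MIN): min(7, 8) = 7
n0 (MAX): max(4, 7) = 7
At n0, MAX picks n2 (highest: 7).
At n2, MIN picks n2.1 (lowest: 7).
At n2.1, MAX picks n2.1.3 (highest: 7).
Terminal value 7.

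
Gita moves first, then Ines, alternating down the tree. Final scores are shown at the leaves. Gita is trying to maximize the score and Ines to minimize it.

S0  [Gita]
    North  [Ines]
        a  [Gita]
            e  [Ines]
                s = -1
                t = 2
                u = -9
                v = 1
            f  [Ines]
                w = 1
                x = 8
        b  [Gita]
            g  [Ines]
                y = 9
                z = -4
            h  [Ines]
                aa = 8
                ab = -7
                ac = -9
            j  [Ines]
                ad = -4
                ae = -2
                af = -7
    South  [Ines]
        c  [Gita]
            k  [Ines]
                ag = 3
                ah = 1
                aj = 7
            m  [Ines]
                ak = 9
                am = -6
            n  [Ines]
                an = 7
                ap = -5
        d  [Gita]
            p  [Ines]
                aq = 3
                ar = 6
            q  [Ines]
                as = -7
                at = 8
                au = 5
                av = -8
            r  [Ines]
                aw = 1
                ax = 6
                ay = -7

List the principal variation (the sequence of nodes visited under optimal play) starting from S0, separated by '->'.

S0 -> South -> c -> k -> ah

e (Ines): min(-1, 2, -9, 1) = -9
f (Ines): min(1, 8) = 1
a (Gita): max(-9, 1) = 1
g (Ines): min(9, -4) = -4
h (Ines): min(8, -7, -9) = -9
j (Ines): min(-4, -2, -7) = -7
b (Gita): max(-4, -9, -7) = -4
North (Ines): min(1, -4) = -4
k (Ines): min(3, 1, 7) = 1
m (Ines): min(9, -6) = -6
n (Ines): min(7, -5) = -5
c (Gita): max(1, -6, -5) = 1
p (Ines): min(3, 6) = 3
q (Ines): min(-7, 8, 5, -8) = -8
r (Ines): min(1, 6, -7) = -7
d (Gita): max(3, -8, -7) = 3
South (Ines): min(1, 3) = 1
S0 (Gita): max(-4, 1) = 1
At S0, Gita picks South (highest: 1).
At South, Ines picks c (lowest: 1).
At c, Gita picks k (highest: 1).
At k, Ines picks ah (lowest: 1).
Terminal value 1.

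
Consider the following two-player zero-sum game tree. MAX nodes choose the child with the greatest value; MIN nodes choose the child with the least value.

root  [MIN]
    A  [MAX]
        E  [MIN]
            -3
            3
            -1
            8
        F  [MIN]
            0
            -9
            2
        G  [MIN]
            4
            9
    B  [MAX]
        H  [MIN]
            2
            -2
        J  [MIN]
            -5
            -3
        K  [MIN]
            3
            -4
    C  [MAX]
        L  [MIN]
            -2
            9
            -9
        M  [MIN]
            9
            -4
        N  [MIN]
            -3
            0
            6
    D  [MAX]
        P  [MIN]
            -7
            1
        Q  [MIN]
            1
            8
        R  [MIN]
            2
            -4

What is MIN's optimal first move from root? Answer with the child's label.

E (MIN): min(-3, 3, -1, 8) = -3
F (MIN): min(0, -9, 2) = -9
G (MIN): min(4, 9) = 4
A (MAX): max(-3, -9, 4) = 4
H (MIN): min(2, -2) = -2
J (MIN): min(-5, -3) = -5
K (MIN): min(3, -4) = -4
B (MAX): max(-2, -5, -4) = -2
L (MIN): min(-2, 9, -9) = -9
M (MIN): min(9, -4) = -4
N (MIN): min(-3, 0, 6) = -3
C (MAX): max(-9, -4, -3) = -3
P (MIN): min(-7, 1) = -7
Q (MIN): min(1, 8) = 1
R (MIN): min(2, -4) = -4
D (MAX): max(-7, 1, -4) = 1
root (MIN): min(4, -2, -3, 1) = -3
MIN at root wants the lowest of {A=4, B=-2, C=-3, D=1}, so chooses C.

C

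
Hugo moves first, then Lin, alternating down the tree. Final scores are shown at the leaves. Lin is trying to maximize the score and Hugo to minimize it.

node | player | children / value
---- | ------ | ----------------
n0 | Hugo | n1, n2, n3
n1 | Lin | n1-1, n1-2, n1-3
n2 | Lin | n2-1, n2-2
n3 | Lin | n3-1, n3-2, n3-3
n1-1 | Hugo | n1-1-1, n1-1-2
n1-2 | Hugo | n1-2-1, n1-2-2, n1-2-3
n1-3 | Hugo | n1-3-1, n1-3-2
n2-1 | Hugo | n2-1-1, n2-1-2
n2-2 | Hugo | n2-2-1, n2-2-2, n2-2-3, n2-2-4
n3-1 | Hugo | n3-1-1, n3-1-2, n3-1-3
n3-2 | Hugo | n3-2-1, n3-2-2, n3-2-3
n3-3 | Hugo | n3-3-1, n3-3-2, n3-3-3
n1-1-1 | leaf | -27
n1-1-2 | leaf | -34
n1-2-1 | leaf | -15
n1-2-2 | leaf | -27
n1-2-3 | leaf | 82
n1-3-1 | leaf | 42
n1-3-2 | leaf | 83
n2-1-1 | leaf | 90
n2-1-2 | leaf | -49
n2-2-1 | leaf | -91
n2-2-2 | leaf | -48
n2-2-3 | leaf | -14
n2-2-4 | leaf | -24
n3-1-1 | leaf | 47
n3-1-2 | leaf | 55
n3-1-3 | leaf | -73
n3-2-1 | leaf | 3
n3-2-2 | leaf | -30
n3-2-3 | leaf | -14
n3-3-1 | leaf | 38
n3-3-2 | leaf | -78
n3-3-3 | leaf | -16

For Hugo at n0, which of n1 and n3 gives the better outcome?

n1-1 (Hugo): min(-27, -34) = -34
n1-2 (Hugo): min(-15, -27, 82) = -27
n1-3 (Hugo): min(42, 83) = 42
n1 (Lin): max(-34, -27, 42) = 42
n3-1 (Hugo): min(47, 55, -73) = -73
n3-2 (Hugo): min(3, -30, -14) = -30
n3-3 (Hugo): min(38, -78, -16) = -78
n3 (Lin): max(-73, -30, -78) = -30
Hugo prefers the lower value; n1=42, n3=-30. n3 is better since -30 < 42.

n3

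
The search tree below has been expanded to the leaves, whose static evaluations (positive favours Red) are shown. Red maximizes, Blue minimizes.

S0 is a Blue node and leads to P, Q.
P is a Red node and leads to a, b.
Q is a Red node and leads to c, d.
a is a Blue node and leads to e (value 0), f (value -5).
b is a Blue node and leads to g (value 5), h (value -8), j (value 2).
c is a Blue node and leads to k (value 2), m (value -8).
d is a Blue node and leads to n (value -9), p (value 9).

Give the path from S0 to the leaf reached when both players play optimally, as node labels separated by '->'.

S0 -> Q -> c -> m

a (Blue): min(0, -5) = -5
b (Blue): min(5, -8, 2) = -8
P (Red): max(-5, -8) = -5
c (Blue): min(2, -8) = -8
d (Blue): min(-9, 9) = -9
Q (Red): max(-8, -9) = -8
S0 (Blue): min(-5, -8) = -8
At S0, Blue picks Q (lowest: -8).
At Q, Red picks c (highest: -8).
At c, Blue picks m (lowest: -8).
Terminal value -8.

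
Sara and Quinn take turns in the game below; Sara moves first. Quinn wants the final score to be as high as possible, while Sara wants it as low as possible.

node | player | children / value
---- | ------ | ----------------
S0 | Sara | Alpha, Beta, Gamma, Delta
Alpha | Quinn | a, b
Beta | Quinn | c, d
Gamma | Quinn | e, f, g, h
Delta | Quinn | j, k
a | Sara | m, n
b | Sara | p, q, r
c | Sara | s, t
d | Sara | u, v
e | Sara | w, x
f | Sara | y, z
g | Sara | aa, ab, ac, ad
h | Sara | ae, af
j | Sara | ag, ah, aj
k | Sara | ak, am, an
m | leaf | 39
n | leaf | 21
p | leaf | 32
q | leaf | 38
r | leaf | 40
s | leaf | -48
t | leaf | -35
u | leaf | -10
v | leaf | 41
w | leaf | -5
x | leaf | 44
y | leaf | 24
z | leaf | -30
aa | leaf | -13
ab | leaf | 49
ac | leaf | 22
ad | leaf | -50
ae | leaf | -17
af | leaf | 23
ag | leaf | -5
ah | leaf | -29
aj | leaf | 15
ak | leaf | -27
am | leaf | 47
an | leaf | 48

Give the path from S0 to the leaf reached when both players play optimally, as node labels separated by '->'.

S0 -> Delta -> k -> ak

a (Sara): min(39, 21) = 21
b (Sara): min(32, 38, 40) = 32
Alpha (Quinn): max(21, 32) = 32
c (Sara): min(-48, -35) = -48
d (Sara): min(-10, 41) = -10
Beta (Quinn): max(-48, -10) = -10
e (Sara): min(-5, 44) = -5
f (Sara): min(24, -30) = -30
g (Sara): min(-13, 49, 22, -50) = -50
h (Sara): min(-17, 23) = -17
Gamma (Quinn): max(-5, -30, -50, -17) = -5
j (Sara): min(-5, -29, 15) = -29
k (Sara): min(-27, 47, 48) = -27
Delta (Quinn): max(-29, -27) = -27
S0 (Sara): min(32, -10, -5, -27) = -27
At S0, Sara picks Delta (lowest: -27).
At Delta, Quinn picks k (highest: -27).
At k, Sara picks ak (lowest: -27).
Terminal value -27.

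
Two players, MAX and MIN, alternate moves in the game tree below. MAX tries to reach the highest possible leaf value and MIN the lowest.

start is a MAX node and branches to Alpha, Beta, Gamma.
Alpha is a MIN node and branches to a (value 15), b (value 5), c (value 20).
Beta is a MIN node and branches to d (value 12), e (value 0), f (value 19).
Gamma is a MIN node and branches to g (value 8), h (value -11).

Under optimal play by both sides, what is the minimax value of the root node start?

5

Alpha (MIN): min(15, 5, 20) = 5
Beta (MIN): min(12, 0, 19) = 0
Gamma (MIN): min(8, -11) = -11
start (MAX): max(5, 0, -11) = 5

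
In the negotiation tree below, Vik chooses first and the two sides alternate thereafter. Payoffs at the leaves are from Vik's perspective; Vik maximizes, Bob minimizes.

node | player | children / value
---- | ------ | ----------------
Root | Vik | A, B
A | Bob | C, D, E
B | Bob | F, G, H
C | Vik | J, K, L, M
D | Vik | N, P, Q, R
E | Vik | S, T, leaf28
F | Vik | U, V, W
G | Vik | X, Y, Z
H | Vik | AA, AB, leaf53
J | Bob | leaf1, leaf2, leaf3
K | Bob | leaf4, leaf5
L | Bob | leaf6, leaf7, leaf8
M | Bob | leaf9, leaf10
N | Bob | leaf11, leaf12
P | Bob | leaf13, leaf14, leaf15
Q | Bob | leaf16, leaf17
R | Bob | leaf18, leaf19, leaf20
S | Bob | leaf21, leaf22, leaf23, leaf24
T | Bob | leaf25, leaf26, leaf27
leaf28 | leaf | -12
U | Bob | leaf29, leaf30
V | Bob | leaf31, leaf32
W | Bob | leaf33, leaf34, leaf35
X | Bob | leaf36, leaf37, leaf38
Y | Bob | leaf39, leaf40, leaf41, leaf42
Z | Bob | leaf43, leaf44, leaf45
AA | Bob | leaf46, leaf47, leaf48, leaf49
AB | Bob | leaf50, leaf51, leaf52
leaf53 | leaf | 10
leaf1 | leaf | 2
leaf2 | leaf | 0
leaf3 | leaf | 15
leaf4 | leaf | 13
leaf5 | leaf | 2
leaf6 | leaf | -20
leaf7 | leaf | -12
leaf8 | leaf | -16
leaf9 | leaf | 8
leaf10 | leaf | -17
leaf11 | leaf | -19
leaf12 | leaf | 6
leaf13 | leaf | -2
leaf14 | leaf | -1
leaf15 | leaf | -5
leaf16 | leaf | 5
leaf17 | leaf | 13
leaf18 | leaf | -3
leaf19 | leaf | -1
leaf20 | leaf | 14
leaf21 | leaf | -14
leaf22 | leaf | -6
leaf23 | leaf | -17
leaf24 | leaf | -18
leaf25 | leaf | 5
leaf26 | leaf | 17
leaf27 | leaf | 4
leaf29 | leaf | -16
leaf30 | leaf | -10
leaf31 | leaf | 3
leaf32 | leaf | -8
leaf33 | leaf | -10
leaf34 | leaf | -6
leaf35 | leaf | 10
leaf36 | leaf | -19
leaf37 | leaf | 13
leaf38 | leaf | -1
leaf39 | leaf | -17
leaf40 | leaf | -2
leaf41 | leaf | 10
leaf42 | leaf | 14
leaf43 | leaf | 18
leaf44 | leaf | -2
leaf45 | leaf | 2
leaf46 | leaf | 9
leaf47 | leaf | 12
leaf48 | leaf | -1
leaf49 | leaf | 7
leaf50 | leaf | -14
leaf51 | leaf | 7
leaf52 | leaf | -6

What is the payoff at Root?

J (Bob): min(2, 0, 15) = 0
K (Bob): min(13, 2) = 2
L (Bob): min(-20, -12, -16) = -20
M (Bob): min(8, -17) = -17
C (Vik): max(0, 2, -20, -17) = 2
N (Bob): min(-19, 6) = -19
P (Bob): min(-2, -1, -5) = -5
Q (Bob): min(5, 13) = 5
R (Bob): min(-3, -1, 14) = -3
D (Vik): max(-19, -5, 5, -3) = 5
S (Bob): min(-14, -6, -17, -18) = -18
T (Bob): min(5, 17, 4) = 4
E (Vik): max(-18, 4, -12) = 4
A (Bob): min(2, 5, 4) = 2
U (Bob): min(-16, -10) = -16
V (Bob): min(3, -8) = -8
W (Bob): min(-10, -6, 10) = -10
F (Vik): max(-16, -8, -10) = -8
X (Bob): min(-19, 13, -1) = -19
Y (Bob): min(-17, -2, 10, 14) = -17
Z (Bob): min(18, -2, 2) = -2
G (Vik): max(-19, -17, -2) = -2
AA (Bob): min(9, 12, -1, 7) = -1
AB (Bob): min(-14, 7, -6) = -14
H (Vik): max(-1, -14, 10) = 10
B (Bob): min(-8, -2, 10) = -8
Root (Vik): max(2, -8) = 2

2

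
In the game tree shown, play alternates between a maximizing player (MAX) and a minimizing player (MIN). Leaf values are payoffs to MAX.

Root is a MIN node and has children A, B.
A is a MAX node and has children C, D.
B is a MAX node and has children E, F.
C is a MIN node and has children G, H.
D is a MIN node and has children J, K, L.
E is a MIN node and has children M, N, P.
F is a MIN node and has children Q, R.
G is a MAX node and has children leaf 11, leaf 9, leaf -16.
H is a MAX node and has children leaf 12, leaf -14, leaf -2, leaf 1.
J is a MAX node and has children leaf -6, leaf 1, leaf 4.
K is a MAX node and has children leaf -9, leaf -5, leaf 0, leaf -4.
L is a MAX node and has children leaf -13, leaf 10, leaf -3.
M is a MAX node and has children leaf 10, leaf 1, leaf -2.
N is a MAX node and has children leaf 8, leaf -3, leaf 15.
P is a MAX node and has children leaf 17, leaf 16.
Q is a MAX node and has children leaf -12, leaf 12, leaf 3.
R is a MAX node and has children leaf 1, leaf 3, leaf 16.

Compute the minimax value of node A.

11

G (MAX): max(11, 9, -16) = 11
H (MAX): max(12, -14, -2, 1) = 12
C (MIN): min(11, 12) = 11
J (MAX): max(-6, 1, 4) = 4
K (MAX): max(-9, -5, 0, -4) = 0
L (MAX): max(-13, 10, -3) = 10
D (MIN): min(4, 0, 10) = 0
A (MAX): max(11, 0) = 11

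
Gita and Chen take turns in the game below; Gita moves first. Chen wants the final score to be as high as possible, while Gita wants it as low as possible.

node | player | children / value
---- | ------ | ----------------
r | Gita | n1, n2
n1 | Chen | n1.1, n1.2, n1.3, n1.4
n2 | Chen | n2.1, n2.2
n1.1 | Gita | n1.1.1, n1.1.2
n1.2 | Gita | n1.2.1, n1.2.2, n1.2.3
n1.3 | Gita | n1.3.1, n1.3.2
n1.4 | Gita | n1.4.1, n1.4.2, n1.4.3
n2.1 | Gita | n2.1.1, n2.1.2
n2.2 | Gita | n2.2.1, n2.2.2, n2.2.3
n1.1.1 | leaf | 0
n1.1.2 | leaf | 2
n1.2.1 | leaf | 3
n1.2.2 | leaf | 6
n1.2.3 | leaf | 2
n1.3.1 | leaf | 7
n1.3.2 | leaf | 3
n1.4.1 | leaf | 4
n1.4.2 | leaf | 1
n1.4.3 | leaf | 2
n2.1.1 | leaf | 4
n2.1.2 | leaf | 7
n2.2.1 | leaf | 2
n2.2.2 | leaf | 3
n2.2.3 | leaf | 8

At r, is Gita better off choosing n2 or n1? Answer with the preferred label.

n2.1 (Gita): min(4, 7) = 4
n2.2 (Gita): min(2, 3, 8) = 2
n2 (Chen): max(4, 2) = 4
n1.1 (Gita): min(0, 2) = 0
n1.2 (Gita): min(3, 6, 2) = 2
n1.3 (Gita): min(7, 3) = 3
n1.4 (Gita): min(4, 1, 2) = 1
n1 (Chen): max(0, 2, 3, 1) = 3
Gita prefers the lower value; n2=4, n1=3. n1 is better since 3 < 4.

n1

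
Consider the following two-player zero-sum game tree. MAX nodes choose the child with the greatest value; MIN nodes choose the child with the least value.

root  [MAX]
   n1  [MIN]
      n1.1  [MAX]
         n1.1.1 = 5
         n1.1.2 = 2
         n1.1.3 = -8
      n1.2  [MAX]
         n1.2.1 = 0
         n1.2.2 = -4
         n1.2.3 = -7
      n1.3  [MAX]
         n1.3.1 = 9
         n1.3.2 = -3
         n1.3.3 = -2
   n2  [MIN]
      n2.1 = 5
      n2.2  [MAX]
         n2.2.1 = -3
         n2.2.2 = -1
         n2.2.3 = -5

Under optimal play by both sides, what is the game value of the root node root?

0

n1.1 (MAX): max(5, 2, -8) = 5
n1.2 (MAX): max(0, -4, -7) = 0
n1.3 (MAX): max(9, -3, -2) = 9
n1 (MIN): min(5, 0, 9) = 0
n2.2 (MAX): max(-3, -1, -5) = -1
n2 (MIN): min(5, -1) = -1
root (MAX): max(0, -1) = 0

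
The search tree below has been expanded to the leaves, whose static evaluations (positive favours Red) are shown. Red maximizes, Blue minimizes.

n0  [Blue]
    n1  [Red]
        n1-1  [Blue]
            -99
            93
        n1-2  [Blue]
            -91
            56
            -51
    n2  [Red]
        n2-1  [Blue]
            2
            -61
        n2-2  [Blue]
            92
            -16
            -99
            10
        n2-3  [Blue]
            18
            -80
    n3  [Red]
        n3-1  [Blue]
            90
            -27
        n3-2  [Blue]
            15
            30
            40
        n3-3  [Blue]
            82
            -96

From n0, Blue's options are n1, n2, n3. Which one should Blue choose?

n1

n1-1 (Blue): min(-99, 93) = -99
n1-2 (Blue): min(-91, 56, -51) = -91
n1 (Red): max(-99, -91) = -91
n2-1 (Blue): min(2, -61) = -61
n2-2 (Blue): min(92, -16, -99, 10) = -99
n2-3 (Blue): min(18, -80) = -80
n2 (Red): max(-61, -99, -80) = -61
n3-1 (Blue): min(90, -27) = -27
n3-2 (Blue): min(15, 30, 40) = 15
n3-3 (Blue): min(82, -96) = -96
n3 (Red): max(-27, 15, -96) = 15
n0 (Blue): min(-91, -61, 15) = -91
Blue at n0 wants the lowest of {n1=-91, n2=-61, n3=15}, so chooses n1.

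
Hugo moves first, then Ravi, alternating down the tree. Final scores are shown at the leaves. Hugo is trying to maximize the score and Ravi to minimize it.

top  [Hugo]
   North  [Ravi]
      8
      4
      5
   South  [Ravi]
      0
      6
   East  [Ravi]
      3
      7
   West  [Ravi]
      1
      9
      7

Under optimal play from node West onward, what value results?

West (Ravi): min(1, 9, 7) = 1

1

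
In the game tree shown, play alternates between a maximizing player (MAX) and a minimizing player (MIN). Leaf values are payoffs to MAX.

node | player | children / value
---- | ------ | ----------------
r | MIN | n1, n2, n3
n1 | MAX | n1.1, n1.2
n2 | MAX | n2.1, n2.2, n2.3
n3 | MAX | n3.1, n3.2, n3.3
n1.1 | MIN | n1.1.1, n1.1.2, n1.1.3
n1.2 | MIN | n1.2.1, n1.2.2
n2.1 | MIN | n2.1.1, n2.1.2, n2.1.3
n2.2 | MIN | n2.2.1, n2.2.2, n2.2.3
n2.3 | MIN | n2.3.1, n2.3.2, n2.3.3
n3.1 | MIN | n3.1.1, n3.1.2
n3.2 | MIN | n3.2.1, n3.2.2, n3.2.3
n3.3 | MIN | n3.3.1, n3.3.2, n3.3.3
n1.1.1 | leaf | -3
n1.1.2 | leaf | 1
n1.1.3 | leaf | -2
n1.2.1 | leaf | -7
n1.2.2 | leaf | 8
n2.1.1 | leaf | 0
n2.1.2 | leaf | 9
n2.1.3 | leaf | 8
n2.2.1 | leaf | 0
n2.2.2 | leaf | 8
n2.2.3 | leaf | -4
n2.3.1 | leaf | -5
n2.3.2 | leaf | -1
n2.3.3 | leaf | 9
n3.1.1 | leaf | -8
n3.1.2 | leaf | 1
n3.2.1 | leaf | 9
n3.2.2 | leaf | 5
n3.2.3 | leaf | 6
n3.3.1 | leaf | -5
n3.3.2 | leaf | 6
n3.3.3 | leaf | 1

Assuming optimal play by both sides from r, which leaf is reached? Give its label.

n1.1.1

n1.1 (MIN): min(-3, 1, -2) = -3
n1.2 (MIN): min(-7, 8) = -7
n1 (MAX): max(-3, -7) = -3
n2.1 (MIN): min(0, 9, 8) = 0
n2.2 (MIN): min(0, 8, -4) = -4
n2.3 (MIN): min(-5, -1, 9) = -5
n2 (MAX): max(0, -4, -5) = 0
n3.1 (MIN): min(-8, 1) = -8
n3.2 (MIN): min(9, 5, 6) = 5
n3.3 (MIN): min(-5, 6, 1) = -5
n3 (MAX): max(-8, 5, -5) = 5
r (MIN): min(-3, 0, 5) = -3
At r, MIN picks n1 (lowest: -3).
At n1, MAX picks n1.1 (highest: -3).
At n1.1, MIN picks n1.1.1 (lowest: -3).
Terminal value -3.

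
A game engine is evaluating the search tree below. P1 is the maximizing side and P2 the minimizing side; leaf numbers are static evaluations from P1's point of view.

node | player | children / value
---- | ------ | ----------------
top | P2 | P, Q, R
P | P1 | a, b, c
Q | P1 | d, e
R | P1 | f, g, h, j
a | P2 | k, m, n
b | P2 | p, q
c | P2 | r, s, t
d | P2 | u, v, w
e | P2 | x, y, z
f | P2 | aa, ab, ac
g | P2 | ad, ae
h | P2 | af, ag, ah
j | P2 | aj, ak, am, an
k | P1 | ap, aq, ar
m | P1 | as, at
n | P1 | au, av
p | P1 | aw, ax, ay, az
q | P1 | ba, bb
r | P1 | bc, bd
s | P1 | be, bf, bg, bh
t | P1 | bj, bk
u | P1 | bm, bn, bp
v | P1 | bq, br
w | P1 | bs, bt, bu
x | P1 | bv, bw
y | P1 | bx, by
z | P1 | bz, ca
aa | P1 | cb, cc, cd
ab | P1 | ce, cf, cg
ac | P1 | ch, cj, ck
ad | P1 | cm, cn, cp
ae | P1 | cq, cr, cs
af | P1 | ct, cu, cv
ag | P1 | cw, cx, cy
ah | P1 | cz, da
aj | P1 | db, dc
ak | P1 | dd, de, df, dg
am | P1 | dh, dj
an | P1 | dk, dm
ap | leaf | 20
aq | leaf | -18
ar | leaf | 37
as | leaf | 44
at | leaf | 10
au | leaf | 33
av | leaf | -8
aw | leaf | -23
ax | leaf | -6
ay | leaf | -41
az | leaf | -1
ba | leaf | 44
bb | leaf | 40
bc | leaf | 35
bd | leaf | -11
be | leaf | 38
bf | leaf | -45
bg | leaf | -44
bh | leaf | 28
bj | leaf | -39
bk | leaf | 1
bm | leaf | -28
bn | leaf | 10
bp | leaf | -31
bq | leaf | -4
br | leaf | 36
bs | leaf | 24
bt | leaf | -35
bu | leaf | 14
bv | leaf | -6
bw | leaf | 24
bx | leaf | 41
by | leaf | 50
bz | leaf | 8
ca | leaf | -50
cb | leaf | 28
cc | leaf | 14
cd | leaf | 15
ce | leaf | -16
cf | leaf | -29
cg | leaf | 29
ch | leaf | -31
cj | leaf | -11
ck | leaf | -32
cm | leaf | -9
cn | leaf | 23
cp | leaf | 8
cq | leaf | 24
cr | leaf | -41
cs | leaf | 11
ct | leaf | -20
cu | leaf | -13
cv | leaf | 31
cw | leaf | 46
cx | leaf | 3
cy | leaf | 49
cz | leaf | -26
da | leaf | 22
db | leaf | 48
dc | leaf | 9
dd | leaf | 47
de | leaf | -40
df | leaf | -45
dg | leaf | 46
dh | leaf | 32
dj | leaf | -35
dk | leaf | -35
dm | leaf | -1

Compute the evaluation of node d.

10

u (P1): max(-28, 10, -31) = 10
v (P1): max(-4, 36) = 36
w (P1): max(24, -35, 14) = 24
d (P2): min(10, 36, 24) = 10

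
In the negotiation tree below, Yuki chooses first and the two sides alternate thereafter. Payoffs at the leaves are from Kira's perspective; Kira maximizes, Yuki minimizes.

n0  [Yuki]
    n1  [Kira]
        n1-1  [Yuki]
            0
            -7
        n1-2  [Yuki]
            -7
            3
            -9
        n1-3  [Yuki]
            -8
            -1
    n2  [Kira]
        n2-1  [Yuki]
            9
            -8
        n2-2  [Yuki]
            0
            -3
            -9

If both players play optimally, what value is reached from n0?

n1-1 (Yuki): min(0, -7) = -7
n1-2 (Yuki): min(-7, 3, -9) = -9
n1-3 (Yuki): min(-8, -1) = -8
n1 (Kira): max(-7, -9, -8) = -7
n2-1 (Yuki): min(9, -8) = -8
n2-2 (Yuki): min(0, -3, -9) = -9
n2 (Kira): max(-8, -9) = -8
n0 (Yuki): min(-7, -8) = -8

-8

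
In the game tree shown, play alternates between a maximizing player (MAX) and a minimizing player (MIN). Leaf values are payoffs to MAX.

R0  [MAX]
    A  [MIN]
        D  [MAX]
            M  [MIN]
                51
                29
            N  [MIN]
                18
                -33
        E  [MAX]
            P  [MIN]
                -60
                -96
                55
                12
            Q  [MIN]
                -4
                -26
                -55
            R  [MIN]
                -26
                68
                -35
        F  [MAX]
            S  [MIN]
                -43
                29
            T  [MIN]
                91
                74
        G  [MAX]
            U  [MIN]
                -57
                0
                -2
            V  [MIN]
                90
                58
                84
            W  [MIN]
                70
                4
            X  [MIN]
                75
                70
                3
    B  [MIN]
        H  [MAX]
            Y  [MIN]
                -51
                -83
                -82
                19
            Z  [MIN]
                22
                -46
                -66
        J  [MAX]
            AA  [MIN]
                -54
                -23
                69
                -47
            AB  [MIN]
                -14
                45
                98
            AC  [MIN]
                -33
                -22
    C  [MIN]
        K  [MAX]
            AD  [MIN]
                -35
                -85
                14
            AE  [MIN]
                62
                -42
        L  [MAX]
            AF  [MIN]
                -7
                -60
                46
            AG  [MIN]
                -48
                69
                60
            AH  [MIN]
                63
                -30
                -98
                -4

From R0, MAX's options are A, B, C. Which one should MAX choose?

A

M (MIN): min(51, 29) = 29
N (MIN): min(18, -33) = -33
D (MAX): max(29, -33) = 29
P (MIN): min(-60, -96, 55, 12) = -96
Q (MIN): min(-4, -26, -55) = -55
R (MIN): min(-26, 68, -35) = -35
E (MAX): max(-96, -55, -35) = -35
S (MIN): min(-43, 29) = -43
T (MIN): min(91, 74) = 74
F (MAX): max(-43, 74) = 74
U (MIN): min(-57, 0, -2) = -57
V (MIN): min(90, 58, 84) = 58
W (MIN): min(70, 4) = 4
X (MIN): min(75, 70, 3) = 3
G (MAX): max(-57, 58, 4, 3) = 58
A (MIN): min(29, -35, 74, 58) = -35
Y (MIN): min(-51, -83, -82, 19) = -83
Z (MIN): min(22, -46, -66) = -66
H (MAX): max(-83, -66) = -66
AA (MIN): min(-54, -23, 69, -47) = -54
AB (MIN): min(-14, 45, 98) = -14
AC (MIN): min(-33, -22) = -33
J (MAX): max(-54, -14, -33) = -14
B (MIN): min(-66, -14) = -66
AD (MIN): min(-35, -85, 14) = -85
AE (MIN): min(62, -42) = -42
K (MAX): max(-85, -42) = -42
AF (MIN): min(-7, -60, 46) = -60
AG (MIN): min(-48, 69, 60) = -48
AH (MIN): min(63, -30, -98, -4) = -98
L (MAX): max(-60, -48, -98) = -48
C (MIN): min(-42, -48) = -48
R0 (MAX): max(-35, -66, -48) = -35
MAX at R0 wants the highest of {A=-35, B=-66, C=-48}, so chooses A.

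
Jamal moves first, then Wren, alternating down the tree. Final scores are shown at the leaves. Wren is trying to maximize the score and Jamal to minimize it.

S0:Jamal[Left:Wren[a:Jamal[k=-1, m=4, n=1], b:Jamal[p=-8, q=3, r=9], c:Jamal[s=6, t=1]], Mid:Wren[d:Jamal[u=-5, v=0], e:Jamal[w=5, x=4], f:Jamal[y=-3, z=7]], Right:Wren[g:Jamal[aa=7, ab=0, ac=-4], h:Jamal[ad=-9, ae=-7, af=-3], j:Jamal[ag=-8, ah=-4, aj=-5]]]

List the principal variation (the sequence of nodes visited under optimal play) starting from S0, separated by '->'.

a (Jamal): min(-1, 4, 1) = -1
b (Jamal): min(-8, 3, 9) = -8
c (Jamal): min(6, 1) = 1
Left (Wren): max(-1, -8, 1) = 1
d (Jamal): min(-5, 0) = -5
e (Jamal): min(5, 4) = 4
f (Jamal): min(-3, 7) = -3
Mid (Wren): max(-5, 4, -3) = 4
g (Jamal): min(7, 0, -4) = -4
h (Jamal): min(-9, -7, -3) = -9
j (Jamal): min(-8, -4, -5) = -8
Right (Wren): max(-4, -9, -8) = -4
S0 (Jamal): min(1, 4, -4) = -4
At S0, Jamal picks Right (lowest: -4).
At Right, Wren picks g (highest: -4).
At g, Jamal picks ac (lowest: -4).
Terminal value -4.

S0 -> Right -> g -> ac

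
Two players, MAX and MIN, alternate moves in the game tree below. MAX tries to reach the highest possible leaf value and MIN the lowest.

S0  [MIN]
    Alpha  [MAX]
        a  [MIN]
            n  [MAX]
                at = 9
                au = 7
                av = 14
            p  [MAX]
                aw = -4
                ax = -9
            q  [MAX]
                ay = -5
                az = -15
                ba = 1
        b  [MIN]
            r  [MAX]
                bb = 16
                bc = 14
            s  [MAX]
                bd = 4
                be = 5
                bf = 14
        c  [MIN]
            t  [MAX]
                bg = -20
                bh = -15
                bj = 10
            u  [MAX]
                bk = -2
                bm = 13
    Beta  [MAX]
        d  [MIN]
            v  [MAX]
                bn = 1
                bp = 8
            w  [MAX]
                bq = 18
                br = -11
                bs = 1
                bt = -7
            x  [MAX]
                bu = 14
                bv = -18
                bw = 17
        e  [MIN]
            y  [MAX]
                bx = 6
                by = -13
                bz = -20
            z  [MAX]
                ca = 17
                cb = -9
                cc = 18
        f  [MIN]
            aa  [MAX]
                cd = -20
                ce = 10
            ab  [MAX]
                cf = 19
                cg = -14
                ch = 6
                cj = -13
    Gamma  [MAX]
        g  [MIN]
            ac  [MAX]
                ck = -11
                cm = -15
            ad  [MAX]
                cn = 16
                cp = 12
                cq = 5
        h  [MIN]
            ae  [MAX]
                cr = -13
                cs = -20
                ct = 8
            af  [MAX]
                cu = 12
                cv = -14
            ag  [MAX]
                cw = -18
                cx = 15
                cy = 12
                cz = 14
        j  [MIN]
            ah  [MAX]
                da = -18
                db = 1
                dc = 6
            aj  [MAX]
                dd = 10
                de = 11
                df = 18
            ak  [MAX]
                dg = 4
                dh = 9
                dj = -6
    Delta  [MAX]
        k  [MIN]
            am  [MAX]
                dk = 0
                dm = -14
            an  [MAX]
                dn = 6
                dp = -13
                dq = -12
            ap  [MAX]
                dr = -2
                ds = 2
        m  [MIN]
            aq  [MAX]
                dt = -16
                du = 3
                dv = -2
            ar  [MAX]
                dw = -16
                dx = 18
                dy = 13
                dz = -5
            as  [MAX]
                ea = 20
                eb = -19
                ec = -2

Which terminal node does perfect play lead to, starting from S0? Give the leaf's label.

du

n (MAX): max(9, 7, 14) = 14
p (MAX): max(-4, -9) = -4
q (MAX): max(-5, -15, 1) = 1
a (MIN): min(14, -4, 1) = -4
r (MAX): max(16, 14) = 16
s (MAX): max(4, 5, 14) = 14
b (MIN): min(16, 14) = 14
t (MAX): max(-20, -15, 10) = 10
u (MAX): max(-2, 13) = 13
c (MIN): min(10, 13) = 10
Alpha (MAX): max(-4, 14, 10) = 14
v (MAX): max(1, 8) = 8
w (MAX): max(18, -11, 1, -7) = 18
x (MAX): max(14, -18, 17) = 17
d (MIN): min(8, 18, 17) = 8
y (MAX): max(6, -13, -20) = 6
z (MAX): max(17, -9, 18) = 18
e (MIN): min(6, 18) = 6
aa (MAX): max(-20, 10) = 10
ab (MAX): max(19, -14, 6, -13) = 19
f (MIN): min(10, 19) = 10
Beta (MAX): max(8, 6, 10) = 10
ac (MAX): max(-11, -15) = -11
ad (MAX): max(16, 12, 5) = 16
g (MIN): min(-11, 16) = -11
ae (MAX): max(-13, -20, 8) = 8
af (MAX): max(12, -14) = 12
ag (MAX): max(-18, 15, 12, 14) = 15
h (MIN): min(8, 12, 15) = 8
ah (MAX): max(-18, 1, 6) = 6
aj (MAX): max(10, 11, 18) = 18
ak (MAX): max(4, 9, -6) = 9
j (MIN): min(6, 18, 9) = 6
Gamma (MAX): max(-11, 8, 6) = 8
am (MAX): max(0, -14) = 0
an (MAX): max(6, -13, -12) = 6
ap (MAX): max(-2, 2) = 2
k (MIN): min(0, 6, 2) = 0
aq (MAX): max(-16, 3, -2) = 3
ar (MAX): max(-16, 18, 13, -5) = 18
as (MAX): max(20, -19, -2) = 20
m (MIN): min(3, 18, 20) = 3
Delta (MAX): max(0, 3) = 3
S0 (MIN): min(14, 10, 8, 3) = 3
At S0, MIN picks Delta (lowest: 3).
At Delta, MAX picks m (highest: 3).
At m, MIN picks aq (lowest: 3).
At aq, MAX picks du (highest: 3).
Terminal value 3.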